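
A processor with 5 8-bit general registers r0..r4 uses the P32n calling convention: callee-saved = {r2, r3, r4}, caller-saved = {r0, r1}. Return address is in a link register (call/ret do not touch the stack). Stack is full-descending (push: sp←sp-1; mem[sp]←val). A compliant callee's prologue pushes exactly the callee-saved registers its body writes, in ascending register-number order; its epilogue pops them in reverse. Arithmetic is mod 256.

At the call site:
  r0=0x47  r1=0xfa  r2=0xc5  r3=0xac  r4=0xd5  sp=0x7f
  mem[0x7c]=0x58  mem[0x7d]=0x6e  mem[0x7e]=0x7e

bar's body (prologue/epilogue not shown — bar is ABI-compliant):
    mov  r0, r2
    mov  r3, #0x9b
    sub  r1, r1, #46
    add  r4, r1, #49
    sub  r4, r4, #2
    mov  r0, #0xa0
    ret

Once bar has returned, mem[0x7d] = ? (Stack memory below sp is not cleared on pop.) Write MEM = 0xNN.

MEM = 0xd5

prologue: push r3 → mem[0x7e]=0xac, sp=0x7e
prologue: push r4 → mem[0x7d]=0xd5, sp=0x7d
body[0] mov  r0, r2 → r0=0xc5
body[1] mov  r3, #0x9b → r3=0x9b
body[2] sub  r1, r1, #46 → r1=0xcc
body[3] add  r4, r1, #49 → r4=0xfd
body[4] sub  r4, r4, #2 → r4=0xfb
body[5] mov  r0, #0xa0 → r0=0xa0
epilogue: pop r4=0xd5, sp=0x7e
epilogue: pop r3=0xac, sp=0x7f
prologue pushed ['r3', 'r4'] at ['0x7e', '0x7d']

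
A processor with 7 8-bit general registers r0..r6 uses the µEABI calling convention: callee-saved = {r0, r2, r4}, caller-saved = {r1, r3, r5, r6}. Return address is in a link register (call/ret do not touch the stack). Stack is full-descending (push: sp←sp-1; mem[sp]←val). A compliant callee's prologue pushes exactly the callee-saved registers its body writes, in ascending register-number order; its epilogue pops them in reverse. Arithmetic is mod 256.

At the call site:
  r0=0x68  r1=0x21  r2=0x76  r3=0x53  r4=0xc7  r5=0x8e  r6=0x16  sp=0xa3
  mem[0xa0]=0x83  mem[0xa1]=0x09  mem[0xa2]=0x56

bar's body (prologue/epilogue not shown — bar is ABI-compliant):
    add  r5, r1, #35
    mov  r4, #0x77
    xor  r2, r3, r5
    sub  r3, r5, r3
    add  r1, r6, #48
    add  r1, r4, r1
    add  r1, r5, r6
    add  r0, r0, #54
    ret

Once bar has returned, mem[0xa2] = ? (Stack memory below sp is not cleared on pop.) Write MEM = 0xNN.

prologue: push r0 -> mem[0xa2]=0x68, sp=0xa2
prologue: push r2 -> mem[0xa1]=0x76, sp=0xa1
prologue: push r4 -> mem[0xa0]=0xc7, sp=0xa0
body[0] add  r5, r1, #35 -> r5=0x44
body[1] mov  r4, #0x77 -> r4=0x77
body[2] xor  r2, r3, r5 -> r2=0x17
body[3] sub  r3, r5, r3 -> r3=0xf1
body[4] add  r1, r6, #48 -> r1=0x46
body[5] add  r1, r4, r1 -> r1=0xbd
body[6] add  r1, r5, r6 -> r1=0x5a
body[7] add  r0, r0, #54 -> r0=0x9e
epilogue: pop r4=0xc7, sp=0xa1
epilogue: pop r2=0x76, sp=0xa2
epilogue: pop r0=0x68, sp=0xa3
prologue pushed ['r0', 'r2', 'r4'] at ['0xa2', '0xa1', '0xa0']

MEM = 0x68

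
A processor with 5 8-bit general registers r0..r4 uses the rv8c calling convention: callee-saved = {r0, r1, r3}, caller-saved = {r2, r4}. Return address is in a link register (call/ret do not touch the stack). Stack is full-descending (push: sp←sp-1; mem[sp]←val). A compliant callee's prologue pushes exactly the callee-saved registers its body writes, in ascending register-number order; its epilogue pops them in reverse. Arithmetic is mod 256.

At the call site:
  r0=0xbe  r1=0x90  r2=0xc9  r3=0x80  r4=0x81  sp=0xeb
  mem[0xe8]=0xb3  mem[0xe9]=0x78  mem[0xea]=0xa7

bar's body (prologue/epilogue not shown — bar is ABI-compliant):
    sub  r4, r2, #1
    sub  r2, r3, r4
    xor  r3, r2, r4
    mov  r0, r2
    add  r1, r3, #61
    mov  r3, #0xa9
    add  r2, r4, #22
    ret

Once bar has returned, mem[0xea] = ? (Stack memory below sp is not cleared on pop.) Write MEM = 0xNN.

MEM = 0xbe

prologue: push r0 -> mem[0xea]=0xbe, sp=0xea
prologue: push r1 -> mem[0xe9]=0x90, sp=0xe9
prologue: push r3 -> mem[0xe8]=0x80, sp=0xe8
body[0] sub  r4, r2, #1 -> r4=0xc8
body[1] sub  r2, r3, r4 -> r2=0xb8
body[2] xor  r3, r2, r4 -> r3=0x70
body[3] mov  r0, r2 -> r0=0xb8
body[4] add  r1, r3, #61 -> r1=0xad
body[5] mov  r3, #0xa9 -> r3=0xa9
body[6] add  r2, r4, #22 -> r2=0xde
epilogue: pop r3=0x80, sp=0xe9
epilogue: pop r1=0x90, sp=0xea
epilogue: pop r0=0xbe, sp=0xeb
prologue pushed ['r0', 'r1', 'r3'] at ['0xea', '0xe9', '0xe8']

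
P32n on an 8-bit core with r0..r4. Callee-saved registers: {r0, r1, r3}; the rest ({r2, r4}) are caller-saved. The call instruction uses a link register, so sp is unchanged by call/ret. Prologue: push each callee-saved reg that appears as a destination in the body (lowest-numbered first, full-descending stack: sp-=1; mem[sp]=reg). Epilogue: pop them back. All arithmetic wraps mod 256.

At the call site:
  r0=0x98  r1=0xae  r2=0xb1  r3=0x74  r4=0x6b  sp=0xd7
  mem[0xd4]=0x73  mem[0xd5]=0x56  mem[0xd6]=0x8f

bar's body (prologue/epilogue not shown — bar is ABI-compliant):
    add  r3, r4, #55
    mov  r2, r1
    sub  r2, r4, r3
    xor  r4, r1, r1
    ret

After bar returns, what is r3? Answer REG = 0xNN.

prologue: push r3 -> mem[0xd6]=0x74, sp=0xd6
body[0] add  r3, r4, #55 -> r3=0xa2
body[1] mov  r2, r1 -> r2=0xae
body[2] sub  r2, r4, r3 -> r2=0xc9
body[3] xor  r4, r1, r1 -> r4=0x00
epilogue: pop r3=0x74, sp=0xd7
r3 is callee-saved -> restored

REG = 0x74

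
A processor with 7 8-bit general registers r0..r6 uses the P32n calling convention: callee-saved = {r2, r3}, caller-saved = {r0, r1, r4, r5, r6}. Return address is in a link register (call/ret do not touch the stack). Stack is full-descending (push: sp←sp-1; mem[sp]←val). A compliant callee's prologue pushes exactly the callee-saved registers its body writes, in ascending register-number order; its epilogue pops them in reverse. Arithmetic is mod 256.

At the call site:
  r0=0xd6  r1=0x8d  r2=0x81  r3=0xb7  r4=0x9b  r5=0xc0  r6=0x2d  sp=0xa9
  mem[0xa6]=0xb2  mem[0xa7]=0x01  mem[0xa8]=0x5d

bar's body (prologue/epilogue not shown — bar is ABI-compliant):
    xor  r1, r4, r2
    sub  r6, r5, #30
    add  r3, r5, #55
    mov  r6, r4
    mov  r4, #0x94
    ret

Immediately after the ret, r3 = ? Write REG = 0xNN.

REG = 0xb7

prologue: push r3 -> mem[0xa8]=0xb7, sp=0xa8
body[0] xor  r1, r4, r2 -> r1=0x1a
body[1] sub  r6, r5, #30 -> r6=0xa2
body[2] add  r3, r5, #55 -> r3=0xf7
body[3] mov  r6, r4 -> r6=0x9b
body[4] mov  r4, #0x94 -> r4=0x94
epilogue: pop r3=0xb7, sp=0xa9
r3 is callee-saved -> restored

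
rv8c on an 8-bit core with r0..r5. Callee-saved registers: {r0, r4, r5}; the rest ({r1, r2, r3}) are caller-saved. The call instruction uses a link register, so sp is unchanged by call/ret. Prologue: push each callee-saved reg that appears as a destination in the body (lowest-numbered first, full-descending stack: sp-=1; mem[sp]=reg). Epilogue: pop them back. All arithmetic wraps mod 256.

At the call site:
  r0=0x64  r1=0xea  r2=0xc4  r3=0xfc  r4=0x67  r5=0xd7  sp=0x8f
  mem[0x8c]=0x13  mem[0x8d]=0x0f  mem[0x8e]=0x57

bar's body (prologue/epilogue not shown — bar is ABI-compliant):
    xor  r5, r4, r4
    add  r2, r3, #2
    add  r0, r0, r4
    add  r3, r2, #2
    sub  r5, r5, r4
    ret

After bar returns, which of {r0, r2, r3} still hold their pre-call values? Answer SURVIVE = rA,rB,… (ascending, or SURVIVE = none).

prologue: push r0 → mem[0x8e]=0x64, sp=0x8e
prologue: push r5 → mem[0x8d]=0xd7, sp=0x8d
body[0] xor  r5, r4, r4 → r5=0x00
body[1] add  r2, r3, #2 → r2=0xfe
body[2] add  r0, r0, r4 → r0=0xcb
body[3] add  r3, r2, #2 → r3=0x00
body[4] sub  r5, r5, r4 → r5=0x99
epilogue: pop r5=0xd7, sp=0x8e
epilogue: pop r0=0x64, sp=0x8f
r0: callee-saved, written=True
r2: caller-saved, written=True
r3: caller-saved, written=True

SURVIVE = r0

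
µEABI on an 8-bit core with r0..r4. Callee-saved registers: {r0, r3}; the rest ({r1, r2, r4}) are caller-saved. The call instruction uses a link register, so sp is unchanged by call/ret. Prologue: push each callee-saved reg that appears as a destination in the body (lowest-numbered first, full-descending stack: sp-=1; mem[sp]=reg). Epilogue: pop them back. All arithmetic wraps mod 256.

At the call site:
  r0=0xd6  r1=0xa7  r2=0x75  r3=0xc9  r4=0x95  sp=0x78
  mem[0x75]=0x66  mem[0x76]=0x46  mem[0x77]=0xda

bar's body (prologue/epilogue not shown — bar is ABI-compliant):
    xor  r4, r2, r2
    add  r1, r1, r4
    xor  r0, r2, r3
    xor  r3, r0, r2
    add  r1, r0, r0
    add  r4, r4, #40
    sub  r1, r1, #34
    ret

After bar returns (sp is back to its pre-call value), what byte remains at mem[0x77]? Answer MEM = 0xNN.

MEM = 0xd6

prologue: push r0 -> mem[0x77]=0xd6, sp=0x77
prologue: push r3 -> mem[0x76]=0xc9, sp=0x76
body[0] xor  r4, r2, r2 -> r4=0x00
body[1] add  r1, r1, r4 -> r1=0xa7
body[2] xor  r0, r2, r3 -> r0=0xbc
body[3] xor  r3, r0, r2 -> r3=0xc9
body[4] add  r1, r0, r0 -> r1=0x78
body[5] add  r4, r4, #40 -> r4=0x28
body[6] sub  r1, r1, #34 -> r1=0x56
epilogue: pop r3=0xc9, sp=0x77
epilogue: pop r0=0xd6, sp=0x78
prologue pushed ['r0', 'r3'] at ['0x77', '0x76']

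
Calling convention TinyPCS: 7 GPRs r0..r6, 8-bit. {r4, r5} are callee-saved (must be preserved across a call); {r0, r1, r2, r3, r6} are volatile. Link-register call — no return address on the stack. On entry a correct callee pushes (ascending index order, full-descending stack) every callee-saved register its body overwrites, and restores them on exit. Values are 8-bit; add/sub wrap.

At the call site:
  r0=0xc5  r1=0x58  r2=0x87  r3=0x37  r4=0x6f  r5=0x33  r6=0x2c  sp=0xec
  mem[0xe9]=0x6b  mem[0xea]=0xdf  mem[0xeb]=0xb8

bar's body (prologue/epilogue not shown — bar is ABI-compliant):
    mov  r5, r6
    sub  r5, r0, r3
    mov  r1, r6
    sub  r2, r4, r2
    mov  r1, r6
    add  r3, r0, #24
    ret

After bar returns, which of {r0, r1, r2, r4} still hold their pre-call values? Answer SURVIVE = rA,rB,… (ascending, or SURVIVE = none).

prologue: push r5 → mem[0xeb]=0x33, sp=0xeb
body[0] mov  r5, r6 → r5=0x2c
body[1] sub  r5, r0, r3 → r5=0x8e
body[2] mov  r1, r6 → r1=0x2c
body[3] sub  r2, r4, r2 → r2=0xe8
body[4] mov  r1, r6 → r1=0x2c
body[5] add  r3, r0, #24 → r3=0xdd
epilogue: pop r5=0x33, sp=0xec
r0: caller-saved, written=False
r1: caller-saved, written=True
r2: caller-saved, written=True
r4: callee-saved, written=False

SURVIVE = r0,r4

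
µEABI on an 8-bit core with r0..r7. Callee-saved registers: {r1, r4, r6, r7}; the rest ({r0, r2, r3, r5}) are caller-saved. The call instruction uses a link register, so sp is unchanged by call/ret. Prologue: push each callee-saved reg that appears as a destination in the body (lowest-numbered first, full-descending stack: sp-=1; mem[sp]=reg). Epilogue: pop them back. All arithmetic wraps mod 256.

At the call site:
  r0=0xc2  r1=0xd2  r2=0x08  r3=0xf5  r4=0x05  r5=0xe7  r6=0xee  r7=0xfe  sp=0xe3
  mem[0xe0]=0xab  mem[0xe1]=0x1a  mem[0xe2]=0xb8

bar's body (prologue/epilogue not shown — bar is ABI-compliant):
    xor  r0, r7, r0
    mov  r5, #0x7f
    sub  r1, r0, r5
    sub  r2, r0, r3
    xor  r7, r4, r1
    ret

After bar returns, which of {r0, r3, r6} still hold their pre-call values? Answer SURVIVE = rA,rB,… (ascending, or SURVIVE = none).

SURVIVE = r3,r6

prologue: push r1 -> mem[0xe2]=0xd2, sp=0xe2
prologue: push r7 -> mem[0xe1]=0xfe, sp=0xe1
body[0] xor  r0, r7, r0 -> r0=0x3c
body[1] mov  r5, #0x7f -> r5=0x7f
body[2] sub  r1, r0, r5 -> r1=0xbd
body[3] sub  r2, r0, r3 -> r2=0x47
body[4] xor  r7, r4, r1 -> r7=0xb8
epilogue: pop r7=0xfe, sp=0xe2
epilogue: pop r1=0xd2, sp=0xe3
r0: caller-saved, written=True
r3: caller-saved, written=False
r6: callee-saved, written=False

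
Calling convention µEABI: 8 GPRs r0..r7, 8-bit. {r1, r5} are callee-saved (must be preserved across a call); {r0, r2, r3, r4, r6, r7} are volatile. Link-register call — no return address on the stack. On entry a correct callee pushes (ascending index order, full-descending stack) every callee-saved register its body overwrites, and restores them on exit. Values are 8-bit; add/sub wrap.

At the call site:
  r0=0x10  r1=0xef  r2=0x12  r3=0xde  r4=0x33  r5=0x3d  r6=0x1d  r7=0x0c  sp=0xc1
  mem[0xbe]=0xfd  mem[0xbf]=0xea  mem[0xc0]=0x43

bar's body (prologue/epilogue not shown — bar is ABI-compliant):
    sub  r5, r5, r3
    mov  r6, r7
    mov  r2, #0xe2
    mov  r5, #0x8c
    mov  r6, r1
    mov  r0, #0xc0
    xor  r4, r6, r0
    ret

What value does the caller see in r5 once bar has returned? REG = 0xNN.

prologue: push r5 → mem[0xc0]=0x3d, sp=0xc0
body[0] sub  r5, r5, r3 → r5=0x5f
body[1] mov  r6, r7 → r6=0x0c
body[2] mov  r2, #0xe2 → r2=0xe2
body[3] mov  r5, #0x8c → r5=0x8c
body[4] mov  r6, r1 → r6=0xef
body[5] mov  r0, #0xc0 → r0=0xc0
body[6] xor  r4, r6, r0 → r4=0x2f
epilogue: pop r5=0x3d, sp=0xc1
r5 is callee-saved → restored

REG = 0x3d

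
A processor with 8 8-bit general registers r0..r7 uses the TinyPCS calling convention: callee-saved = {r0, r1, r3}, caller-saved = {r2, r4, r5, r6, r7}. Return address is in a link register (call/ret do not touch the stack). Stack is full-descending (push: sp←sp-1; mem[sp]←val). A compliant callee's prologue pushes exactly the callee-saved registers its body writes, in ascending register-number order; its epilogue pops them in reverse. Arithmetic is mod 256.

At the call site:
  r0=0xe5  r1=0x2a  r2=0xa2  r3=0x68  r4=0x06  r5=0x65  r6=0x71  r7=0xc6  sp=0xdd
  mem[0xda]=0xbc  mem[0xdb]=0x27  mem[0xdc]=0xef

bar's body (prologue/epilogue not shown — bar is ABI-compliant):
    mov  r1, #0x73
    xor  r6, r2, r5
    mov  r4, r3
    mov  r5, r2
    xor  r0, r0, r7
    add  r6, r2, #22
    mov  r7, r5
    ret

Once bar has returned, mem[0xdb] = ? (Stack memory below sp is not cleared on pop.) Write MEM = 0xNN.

prologue: push r0 → mem[0xdc]=0xe5, sp=0xdc
prologue: push r1 → mem[0xdb]=0x2a, sp=0xdb
body[0] mov  r1, #0x73 → r1=0x73
body[1] xor  r6, r2, r5 → r6=0xc7
body[2] mov  r4, r3 → r4=0x68
body[3] mov  r5, r2 → r5=0xa2
body[4] xor  r0, r0, r7 → r0=0x23
body[5] add  r6, r2, #22 → r6=0xb8
body[6] mov  r7, r5 → r7=0xa2
epilogue: pop r1=0x2a, sp=0xdc
epilogue: pop r0=0xe5, sp=0xdd
prologue pushed ['r0', 'r1'] at ['0xdc', '0xdb']

MEM = 0x2a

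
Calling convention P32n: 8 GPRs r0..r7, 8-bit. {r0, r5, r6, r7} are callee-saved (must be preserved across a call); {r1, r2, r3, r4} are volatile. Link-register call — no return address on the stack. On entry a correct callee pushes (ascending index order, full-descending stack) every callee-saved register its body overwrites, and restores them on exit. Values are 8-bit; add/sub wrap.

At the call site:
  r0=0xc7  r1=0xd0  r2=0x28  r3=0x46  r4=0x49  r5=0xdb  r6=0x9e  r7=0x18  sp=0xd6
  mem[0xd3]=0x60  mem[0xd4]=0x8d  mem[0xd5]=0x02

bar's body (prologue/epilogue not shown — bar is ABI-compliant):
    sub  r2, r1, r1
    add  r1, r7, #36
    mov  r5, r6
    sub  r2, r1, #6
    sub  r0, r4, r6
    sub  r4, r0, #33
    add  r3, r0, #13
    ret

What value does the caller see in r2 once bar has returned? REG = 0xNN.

REG = 0x36

prologue: push r0 -> mem[0xd5]=0xc7, sp=0xd5
prologue: push r5 -> mem[0xd4]=0xdb, sp=0xd4
body[0] sub  r2, r1, r1 -> r2=0x00
body[1] add  r1, r7, #36 -> r1=0x3c
body[2] mov  r5, r6 -> r5=0x9e
body[3] sub  r2, r1, #6 -> r2=0x36
body[4] sub  r0, r4, r6 -> r0=0xab
body[5] sub  r4, r0, #33 -> r4=0x8a
body[6] add  r3, r0, #13 -> r3=0xb8
epilogue: pop r5=0xdb, sp=0xd5
epilogue: pop r0=0xc7, sp=0xd6
r2 is caller-saved -> body value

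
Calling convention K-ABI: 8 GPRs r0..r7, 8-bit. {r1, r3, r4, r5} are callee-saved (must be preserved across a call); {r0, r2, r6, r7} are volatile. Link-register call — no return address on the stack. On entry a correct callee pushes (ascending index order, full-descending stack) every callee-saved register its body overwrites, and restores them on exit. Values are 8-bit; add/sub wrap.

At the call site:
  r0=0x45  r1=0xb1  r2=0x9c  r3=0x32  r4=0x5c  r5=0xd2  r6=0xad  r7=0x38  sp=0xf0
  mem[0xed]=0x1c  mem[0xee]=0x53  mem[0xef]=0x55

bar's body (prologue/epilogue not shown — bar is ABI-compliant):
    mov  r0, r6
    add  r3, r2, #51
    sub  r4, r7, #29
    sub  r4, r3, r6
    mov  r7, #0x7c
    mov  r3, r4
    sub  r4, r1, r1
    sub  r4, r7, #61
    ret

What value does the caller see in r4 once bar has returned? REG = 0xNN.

prologue: push r3 -> mem[0xef]=0x32, sp=0xef
prologue: push r4 -> mem[0xee]=0x5c, sp=0xee
body[0] mov  r0, r6 -> r0=0xad
body[1] add  r3, r2, #51 -> r3=0xcf
body[2] sub  r4, r7, #29 -> r4=0x1b
body[3] sub  r4, r3, r6 -> r4=0x22
body[4] mov  r7, #0x7c -> r7=0x7c
body[5] mov  r3, r4 -> r3=0x22
body[6] sub  r4, r1, r1 -> r4=0x00
body[7] sub  r4, r7, #61 -> r4=0x3f
epilogue: pop r4=0x5c, sp=0xef
epilogue: pop r3=0x32, sp=0xf0
r4 is callee-saved -> restored

REG = 0x5c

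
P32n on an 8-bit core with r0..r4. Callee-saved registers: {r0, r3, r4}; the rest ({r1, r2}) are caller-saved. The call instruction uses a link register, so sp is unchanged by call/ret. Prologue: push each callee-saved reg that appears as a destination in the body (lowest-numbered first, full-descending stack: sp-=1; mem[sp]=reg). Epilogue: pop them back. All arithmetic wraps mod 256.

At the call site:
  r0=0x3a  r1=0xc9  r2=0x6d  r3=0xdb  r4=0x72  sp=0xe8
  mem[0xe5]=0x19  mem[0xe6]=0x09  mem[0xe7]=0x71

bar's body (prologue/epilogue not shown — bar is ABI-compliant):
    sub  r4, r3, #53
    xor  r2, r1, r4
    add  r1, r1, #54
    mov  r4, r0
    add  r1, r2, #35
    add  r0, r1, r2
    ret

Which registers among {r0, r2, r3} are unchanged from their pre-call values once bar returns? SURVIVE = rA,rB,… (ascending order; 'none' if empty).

prologue: push r0 -> mem[0xe7]=0x3a, sp=0xe7
prologue: push r4 -> mem[0xe6]=0x72, sp=0xe6
body[0] sub  r4, r3, #53 -> r4=0xa6
body[1] xor  r2, r1, r4 -> r2=0x6f
body[2] add  r1, r1, #54 -> r1=0xff
body[3] mov  r4, r0 -> r4=0x3a
body[4] add  r1, r2, #35 -> r1=0x92
body[5] add  r0, r1, r2 -> r0=0x01
epilogue: pop r4=0x72, sp=0xe7
epilogue: pop r0=0x3a, sp=0xe8
r0: callee-saved, written=True
r2: caller-saved, written=True
r3: callee-saved, written=False

SURVIVE = r0,r3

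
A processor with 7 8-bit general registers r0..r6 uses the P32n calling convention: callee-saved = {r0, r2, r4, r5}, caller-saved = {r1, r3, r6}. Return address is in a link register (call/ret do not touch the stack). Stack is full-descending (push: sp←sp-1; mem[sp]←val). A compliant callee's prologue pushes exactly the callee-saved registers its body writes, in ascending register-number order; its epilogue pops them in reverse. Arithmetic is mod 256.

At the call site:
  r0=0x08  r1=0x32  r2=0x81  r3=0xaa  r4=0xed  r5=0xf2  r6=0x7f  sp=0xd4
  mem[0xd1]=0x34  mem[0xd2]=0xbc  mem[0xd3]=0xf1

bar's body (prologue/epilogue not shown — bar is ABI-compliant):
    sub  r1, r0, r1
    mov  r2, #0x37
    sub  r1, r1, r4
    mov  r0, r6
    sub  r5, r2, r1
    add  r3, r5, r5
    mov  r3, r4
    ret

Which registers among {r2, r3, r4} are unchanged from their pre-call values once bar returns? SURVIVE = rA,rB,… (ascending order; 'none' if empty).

prologue: push r0 → mem[0xd3]=0x08, sp=0xd3
prologue: push r2 → mem[0xd2]=0x81, sp=0xd2
prologue: push r5 → mem[0xd1]=0xf2, sp=0xd1
body[0] sub  r1, r0, r1 → r1=0xd6
body[1] mov  r2, #0x37 → r2=0x37
body[2] sub  r1, r1, r4 → r1=0xe9
body[3] mov  r0, r6 → r0=0x7f
body[4] sub  r5, r2, r1 → r5=0x4e
body[5] add  r3, r5, r5 → r3=0x9c
body[6] mov  r3, r4 → r3=0xed
epilogue: pop r5=0xf2, sp=0xd2
epilogue: pop r2=0x81, sp=0xd3
epilogue: pop r0=0x08, sp=0xd4
r2: callee-saved, written=True
r3: caller-saved, written=True
r4: callee-saved, written=False

SURVIVE = r2,r4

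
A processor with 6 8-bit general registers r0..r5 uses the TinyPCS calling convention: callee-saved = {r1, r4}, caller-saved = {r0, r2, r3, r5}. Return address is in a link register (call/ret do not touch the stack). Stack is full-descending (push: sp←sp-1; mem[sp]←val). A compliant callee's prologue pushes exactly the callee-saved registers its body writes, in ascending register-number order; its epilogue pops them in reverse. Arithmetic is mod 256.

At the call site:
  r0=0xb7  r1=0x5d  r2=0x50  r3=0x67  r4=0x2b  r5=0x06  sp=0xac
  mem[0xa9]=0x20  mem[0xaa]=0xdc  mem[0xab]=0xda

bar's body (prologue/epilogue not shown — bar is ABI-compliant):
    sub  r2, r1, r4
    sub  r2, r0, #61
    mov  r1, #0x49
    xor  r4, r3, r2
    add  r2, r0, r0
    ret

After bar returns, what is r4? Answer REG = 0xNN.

REG = 0x2b

prologue: push r1 -> mem[0xab]=0x5d, sp=0xab
prologue: push r4 -> mem[0xaa]=0x2b, sp=0xaa
body[0] sub  r2, r1, r4 -> r2=0x32
body[1] sub  r2, r0, #61 -> r2=0x7a
body[2] mov  r1, #0x49 -> r1=0x49
body[3] xor  r4, r3, r2 -> r4=0x1d
body[4] add  r2, r0, r0 -> r2=0x6e
epilogue: pop r4=0x2b, sp=0xab
epilogue: pop r1=0x5d, sp=0xac
r4 is callee-saved -> restored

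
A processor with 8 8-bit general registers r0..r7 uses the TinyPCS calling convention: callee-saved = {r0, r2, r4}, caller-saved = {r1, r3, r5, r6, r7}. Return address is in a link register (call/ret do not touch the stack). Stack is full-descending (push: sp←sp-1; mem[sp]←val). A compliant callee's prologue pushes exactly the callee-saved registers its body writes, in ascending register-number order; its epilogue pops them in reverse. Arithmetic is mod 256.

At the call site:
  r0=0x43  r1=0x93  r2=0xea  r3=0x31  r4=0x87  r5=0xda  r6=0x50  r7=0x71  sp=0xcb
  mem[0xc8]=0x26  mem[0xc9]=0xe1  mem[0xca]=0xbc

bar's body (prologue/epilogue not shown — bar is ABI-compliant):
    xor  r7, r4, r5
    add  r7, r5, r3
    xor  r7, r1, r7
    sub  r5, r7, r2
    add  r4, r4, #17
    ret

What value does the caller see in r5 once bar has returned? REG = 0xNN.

REG = 0xae

prologue: push r4 -> mem[0xca]=0x87, sp=0xca
body[0] xor  r7, r4, r5 -> r7=0x5d
body[1] add  r7, r5, r3 -> r7=0x0b
body[2] xor  r7, r1, r7 -> r7=0x98
body[3] sub  r5, r7, r2 -> r5=0xae
body[4] add  r4, r4, #17 -> r4=0x98
epilogue: pop r4=0x87, sp=0xcb
r5 is caller-saved -> body value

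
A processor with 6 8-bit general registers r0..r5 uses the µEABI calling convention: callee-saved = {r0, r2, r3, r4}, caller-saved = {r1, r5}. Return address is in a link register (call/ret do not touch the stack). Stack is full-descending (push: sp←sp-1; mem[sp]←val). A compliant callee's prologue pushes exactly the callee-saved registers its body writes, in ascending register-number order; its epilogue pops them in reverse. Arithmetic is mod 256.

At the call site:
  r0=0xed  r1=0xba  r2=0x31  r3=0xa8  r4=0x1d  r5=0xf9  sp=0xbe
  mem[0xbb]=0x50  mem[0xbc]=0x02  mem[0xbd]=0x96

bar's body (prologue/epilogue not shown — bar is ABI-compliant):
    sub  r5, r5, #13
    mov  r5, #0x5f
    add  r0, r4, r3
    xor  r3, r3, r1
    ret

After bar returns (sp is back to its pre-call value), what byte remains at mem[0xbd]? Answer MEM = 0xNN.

prologue: push r0 → mem[0xbd]=0xed, sp=0xbd
prologue: push r3 → mem[0xbc]=0xa8, sp=0xbc
body[0] sub  r5, r5, #13 → r5=0xec
body[1] mov  r5, #0x5f → r5=0x5f
body[2] add  r0, r4, r3 → r0=0xc5
body[3] xor  r3, r3, r1 → r3=0x12
epilogue: pop r3=0xa8, sp=0xbd
epilogue: pop r0=0xed, sp=0xbe
prologue pushed ['r0', 'r3'] at ['0xbd', '0xbc']

MEM = 0xed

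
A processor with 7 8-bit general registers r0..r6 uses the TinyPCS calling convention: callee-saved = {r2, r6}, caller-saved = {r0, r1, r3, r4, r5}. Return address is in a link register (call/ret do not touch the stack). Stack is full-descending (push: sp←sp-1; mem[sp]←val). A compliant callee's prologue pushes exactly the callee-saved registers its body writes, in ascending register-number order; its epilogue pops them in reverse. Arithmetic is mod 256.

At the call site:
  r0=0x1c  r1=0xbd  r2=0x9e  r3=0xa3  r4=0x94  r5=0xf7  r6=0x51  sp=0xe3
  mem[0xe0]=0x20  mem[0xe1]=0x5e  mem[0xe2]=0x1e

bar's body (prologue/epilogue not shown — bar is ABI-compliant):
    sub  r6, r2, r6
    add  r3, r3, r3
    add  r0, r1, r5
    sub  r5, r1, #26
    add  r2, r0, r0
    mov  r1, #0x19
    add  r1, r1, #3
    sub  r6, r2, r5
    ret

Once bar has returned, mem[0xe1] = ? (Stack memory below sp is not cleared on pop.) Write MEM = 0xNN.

MEM = 0x51

prologue: push r2 -> mem[0xe2]=0x9e, sp=0xe2
prologue: push r6 -> mem[0xe1]=0x51, sp=0xe1
body[0] sub  r6, r2, r6 -> r6=0x4d
body[1] add  r3, r3, r3 -> r3=0x46
body[2] add  r0, r1, r5 -> r0=0xb4
body[3] sub  r5, r1, #26 -> r5=0xa3
body[4] add  r2, r0, r0 -> r2=0x68
body[5] mov  r1, #0x19 -> r1=0x19
body[6] add  r1, r1, #3 -> r1=0x1c
body[7] sub  r6, r2, r5 -> r6=0xc5
epilogue: pop r6=0x51, sp=0xe2
epilogue: pop r2=0x9e, sp=0xe3
prologue pushed ['r2', 'r6'] at ['0xe2', '0xe1']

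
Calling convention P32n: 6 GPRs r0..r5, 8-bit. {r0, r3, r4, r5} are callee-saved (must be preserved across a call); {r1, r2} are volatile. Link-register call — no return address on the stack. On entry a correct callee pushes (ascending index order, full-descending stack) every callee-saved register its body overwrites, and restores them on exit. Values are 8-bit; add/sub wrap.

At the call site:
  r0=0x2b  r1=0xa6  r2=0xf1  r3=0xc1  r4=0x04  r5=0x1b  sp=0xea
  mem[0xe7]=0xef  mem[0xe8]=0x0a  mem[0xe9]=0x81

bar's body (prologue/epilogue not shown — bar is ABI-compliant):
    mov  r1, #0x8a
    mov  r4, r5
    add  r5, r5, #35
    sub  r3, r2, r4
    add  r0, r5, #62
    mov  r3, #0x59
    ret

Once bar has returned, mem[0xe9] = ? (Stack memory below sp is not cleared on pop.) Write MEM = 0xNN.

MEM = 0x2b

prologue: push r0 -> mem[0xe9]=0x2b, sp=0xe9
prologue: push r3 -> mem[0xe8]=0xc1, sp=0xe8
prologue: push r4 -> mem[0xe7]=0x04, sp=0xe7
prologue: push r5 -> mem[0xe6]=0x1b, sp=0xe6
body[0] mov  r1, #0x8a -> r1=0x8a
body[1] mov  r4, r5 -> r4=0x1b
body[2] add  r5, r5, #35 -> r5=0x3e
body[3] sub  r3, r2, r4 -> r3=0xd6
body[4] add  r0, r5, #62 -> r0=0x7c
body[5] mov  r3, #0x59 -> r3=0x59
epilogue: pop r5=0x1b, sp=0xe7
epilogue: pop r4=0x04, sp=0xe8
epilogue: pop r3=0xc1, sp=0xe9
epilogue: pop r0=0x2b, sp=0xea
prologue pushed ['r0', 'r3', 'r4', 'r5'] at ['0xe9', '0xe8', '0xe7', '0xe6']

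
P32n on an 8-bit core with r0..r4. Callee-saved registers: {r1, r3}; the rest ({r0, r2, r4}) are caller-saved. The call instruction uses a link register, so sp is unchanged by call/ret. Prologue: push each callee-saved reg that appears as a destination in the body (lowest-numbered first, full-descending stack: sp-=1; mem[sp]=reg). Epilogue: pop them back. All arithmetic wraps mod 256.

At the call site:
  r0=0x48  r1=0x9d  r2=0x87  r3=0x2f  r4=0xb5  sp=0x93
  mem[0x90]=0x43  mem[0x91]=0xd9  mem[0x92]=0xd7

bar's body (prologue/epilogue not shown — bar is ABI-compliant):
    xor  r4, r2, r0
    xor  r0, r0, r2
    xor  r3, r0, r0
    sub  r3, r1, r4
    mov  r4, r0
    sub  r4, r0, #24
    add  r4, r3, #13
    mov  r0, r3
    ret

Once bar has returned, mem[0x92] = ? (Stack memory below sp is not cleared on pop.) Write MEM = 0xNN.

prologue: push r3 -> mem[0x92]=0x2f, sp=0x92
body[0] xor  r4, r2, r0 -> r4=0xcf
body[1] xor  r0, r0, r2 -> r0=0xcf
body[2] xor  r3, r0, r0 -> r3=0x00
body[3] sub  r3, r1, r4 -> r3=0xce
body[4] mov  r4, r0 -> r4=0xcf
body[5] sub  r4, r0, #24 -> r4=0xb7
body[6] add  r4, r3, #13 -> r4=0xdb
body[7] mov  r0, r3 -> r0=0xce
epilogue: pop r3=0x2f, sp=0x93
prologue pushed ['r3'] at ['0x92']

MEM = 0x2f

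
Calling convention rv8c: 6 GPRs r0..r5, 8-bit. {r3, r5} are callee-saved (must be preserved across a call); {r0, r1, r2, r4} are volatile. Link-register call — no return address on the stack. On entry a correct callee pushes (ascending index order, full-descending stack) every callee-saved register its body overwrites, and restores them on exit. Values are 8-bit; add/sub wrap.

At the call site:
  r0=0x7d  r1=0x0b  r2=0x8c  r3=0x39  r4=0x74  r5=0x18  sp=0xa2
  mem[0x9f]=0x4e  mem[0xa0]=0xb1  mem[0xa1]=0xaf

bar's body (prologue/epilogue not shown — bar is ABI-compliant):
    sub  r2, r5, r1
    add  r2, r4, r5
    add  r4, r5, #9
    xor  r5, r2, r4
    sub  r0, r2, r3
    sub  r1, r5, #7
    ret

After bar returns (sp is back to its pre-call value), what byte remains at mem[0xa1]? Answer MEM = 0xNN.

prologue: push r5 → mem[0xa1]=0x18, sp=0xa1
body[0] sub  r2, r5, r1 → r2=0x0d
body[1] add  r2, r4, r5 → r2=0x8c
body[2] add  r4, r5, #9 → r4=0x21
body[3] xor  r5, r2, r4 → r5=0xad
body[4] sub  r0, r2, r3 → r0=0x53
body[5] sub  r1, r5, #7 → r1=0xa6
epilogue: pop r5=0x18, sp=0xa2
prologue pushed ['r5'] at ['0xa1']

MEM = 0x18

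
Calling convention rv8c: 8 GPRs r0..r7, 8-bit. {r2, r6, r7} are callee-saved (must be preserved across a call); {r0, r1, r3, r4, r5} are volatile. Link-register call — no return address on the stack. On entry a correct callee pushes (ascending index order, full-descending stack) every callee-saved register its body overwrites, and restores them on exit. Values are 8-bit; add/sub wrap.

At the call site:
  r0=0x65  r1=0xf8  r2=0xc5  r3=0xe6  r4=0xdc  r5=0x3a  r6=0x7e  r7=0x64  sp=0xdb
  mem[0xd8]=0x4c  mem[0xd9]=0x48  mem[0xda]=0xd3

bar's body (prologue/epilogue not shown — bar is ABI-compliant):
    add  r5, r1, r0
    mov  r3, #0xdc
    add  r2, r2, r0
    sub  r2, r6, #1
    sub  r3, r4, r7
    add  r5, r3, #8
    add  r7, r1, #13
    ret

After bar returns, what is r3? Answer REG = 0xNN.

REG = 0x78

prologue: push r2 → mem[0xda]=0xc5, sp=0xda
prologue: push r7 → mem[0xd9]=0x64, sp=0xd9
body[0] add  r5, r1, r0 → r5=0x5d
body[1] mov  r3, #0xdc → r3=0xdc
body[2] add  r2, r2, r0 → r2=0x2a
body[3] sub  r2, r6, #1 → r2=0x7d
body[4] sub  r3, r4, r7 → r3=0x78
body[5] add  r5, r3, #8 → r5=0x80
body[6] add  r7, r1, #13 → r7=0x05
epilogue: pop r7=0x64, sp=0xda
epilogue: pop r2=0xc5, sp=0xdb
r3 is caller-saved → body value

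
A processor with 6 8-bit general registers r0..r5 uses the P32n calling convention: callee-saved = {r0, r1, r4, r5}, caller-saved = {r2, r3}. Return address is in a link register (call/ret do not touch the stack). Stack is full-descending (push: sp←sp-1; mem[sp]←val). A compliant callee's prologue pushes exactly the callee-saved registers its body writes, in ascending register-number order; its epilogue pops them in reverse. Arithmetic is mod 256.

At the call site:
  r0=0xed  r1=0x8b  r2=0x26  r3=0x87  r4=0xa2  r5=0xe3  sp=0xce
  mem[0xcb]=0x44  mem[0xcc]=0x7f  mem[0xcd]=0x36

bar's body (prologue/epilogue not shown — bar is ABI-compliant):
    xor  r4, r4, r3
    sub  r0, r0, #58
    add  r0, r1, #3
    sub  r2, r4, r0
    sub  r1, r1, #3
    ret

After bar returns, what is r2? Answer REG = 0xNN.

REG = 0x97

prologue: push r0 -> mem[0xcd]=0xed, sp=0xcd
prologue: push r1 -> mem[0xcc]=0x8b, sp=0xcc
prologue: push r4 -> mem[0xcb]=0xa2, sp=0xcb
body[0] xor  r4, r4, r3 -> r4=0x25
body[1] sub  r0, r0, #58 -> r0=0xb3
body[2] add  r0, r1, #3 -> r0=0x8e
body[3] sub  r2, r4, r0 -> r2=0x97
body[4] sub  r1, r1, #3 -> r1=0x88
epilogue: pop r4=0xa2, sp=0xcc
epilogue: pop r1=0x8b, sp=0xcd
epilogue: pop r0=0xed, sp=0xce
r2 is caller-saved -> body value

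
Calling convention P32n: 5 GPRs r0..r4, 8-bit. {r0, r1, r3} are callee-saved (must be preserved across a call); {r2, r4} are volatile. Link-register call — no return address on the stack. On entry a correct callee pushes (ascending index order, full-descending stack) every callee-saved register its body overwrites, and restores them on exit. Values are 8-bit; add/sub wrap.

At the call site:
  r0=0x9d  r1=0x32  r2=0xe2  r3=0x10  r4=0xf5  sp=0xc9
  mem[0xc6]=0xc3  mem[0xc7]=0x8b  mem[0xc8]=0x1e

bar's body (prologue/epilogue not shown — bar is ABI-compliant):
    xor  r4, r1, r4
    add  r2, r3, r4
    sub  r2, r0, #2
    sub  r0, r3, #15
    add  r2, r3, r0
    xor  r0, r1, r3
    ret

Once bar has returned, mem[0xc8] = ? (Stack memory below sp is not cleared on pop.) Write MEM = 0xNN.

prologue: push r0 → mem[0xc8]=0x9d, sp=0xc8
body[0] xor  r4, r1, r4 → r4=0xc7
body[1] add  r2, r3, r4 → r2=0xd7
body[2] sub  r2, r0, #2 → r2=0x9b
body[3] sub  r0, r3, #15 → r0=0x01
body[4] add  r2, r3, r0 → r2=0x11
body[5] xor  r0, r1, r3 → r0=0x22
epilogue: pop r0=0x9d, sp=0xc9
prologue pushed ['r0'] at ['0xc8']

MEM = 0x9d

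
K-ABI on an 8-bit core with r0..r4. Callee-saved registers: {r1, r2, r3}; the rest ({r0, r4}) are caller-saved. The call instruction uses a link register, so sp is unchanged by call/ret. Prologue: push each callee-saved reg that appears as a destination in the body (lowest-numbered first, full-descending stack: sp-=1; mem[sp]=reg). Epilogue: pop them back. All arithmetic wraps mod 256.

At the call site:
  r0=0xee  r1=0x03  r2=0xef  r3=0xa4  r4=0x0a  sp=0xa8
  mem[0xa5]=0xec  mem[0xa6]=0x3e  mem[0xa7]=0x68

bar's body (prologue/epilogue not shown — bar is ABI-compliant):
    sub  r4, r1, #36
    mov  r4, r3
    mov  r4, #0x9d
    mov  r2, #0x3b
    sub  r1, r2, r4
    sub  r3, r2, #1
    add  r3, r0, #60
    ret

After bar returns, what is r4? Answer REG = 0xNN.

REG = 0x9d

prologue: push r1 → mem[0xa7]=0x03, sp=0xa7
prologue: push r2 → mem[0xa6]=0xef, sp=0xa6
prologue: push r3 → mem[0xa5]=0xa4, sp=0xa5
body[0] sub  r4, r1, #36 → r4=0xdf
body[1] mov  r4, r3 → r4=0xa4
body[2] mov  r4, #0x9d → r4=0x9d
body[3] mov  r2, #0x3b → r2=0x3b
body[4] sub  r1, r2, r4 → r1=0x9e
body[5] sub  r3, r2, #1 → r3=0x3a
body[6] add  r3, r0, #60 → r3=0x2a
epilogue: pop r3=0xa4, sp=0xa6
epilogue: pop r2=0xef, sp=0xa7
epilogue: pop r1=0x03, sp=0xa8
r4 is caller-saved → body value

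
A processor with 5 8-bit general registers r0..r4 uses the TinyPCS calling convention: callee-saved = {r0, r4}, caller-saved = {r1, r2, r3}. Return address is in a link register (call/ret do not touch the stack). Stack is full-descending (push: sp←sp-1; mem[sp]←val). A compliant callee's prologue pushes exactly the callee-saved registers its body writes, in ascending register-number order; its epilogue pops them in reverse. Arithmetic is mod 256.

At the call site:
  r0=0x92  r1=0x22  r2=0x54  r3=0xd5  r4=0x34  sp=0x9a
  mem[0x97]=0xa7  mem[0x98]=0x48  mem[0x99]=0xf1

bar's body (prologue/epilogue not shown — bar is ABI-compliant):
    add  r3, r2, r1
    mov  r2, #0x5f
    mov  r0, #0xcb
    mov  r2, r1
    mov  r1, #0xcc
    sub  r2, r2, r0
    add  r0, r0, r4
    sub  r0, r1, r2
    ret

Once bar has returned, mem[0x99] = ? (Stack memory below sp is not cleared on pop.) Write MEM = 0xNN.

MEM = 0x92

prologue: push r0 -> mem[0x99]=0x92, sp=0x99
body[0] add  r3, r2, r1 -> r3=0x76
body[1] mov  r2, #0x5f -> r2=0x5f
body[2] mov  r0, #0xcb -> r0=0xcb
body[3] mov  r2, r1 -> r2=0x22
body[4] mov  r1, #0xcc -> r1=0xcc
body[5] sub  r2, r2, r0 -> r2=0x57
body[6] add  r0, r0, r4 -> r0=0xff
body[7] sub  r0, r1, r2 -> r0=0x75
epilogue: pop r0=0x92, sp=0x9a
prologue pushed ['r0'] at ['0x99']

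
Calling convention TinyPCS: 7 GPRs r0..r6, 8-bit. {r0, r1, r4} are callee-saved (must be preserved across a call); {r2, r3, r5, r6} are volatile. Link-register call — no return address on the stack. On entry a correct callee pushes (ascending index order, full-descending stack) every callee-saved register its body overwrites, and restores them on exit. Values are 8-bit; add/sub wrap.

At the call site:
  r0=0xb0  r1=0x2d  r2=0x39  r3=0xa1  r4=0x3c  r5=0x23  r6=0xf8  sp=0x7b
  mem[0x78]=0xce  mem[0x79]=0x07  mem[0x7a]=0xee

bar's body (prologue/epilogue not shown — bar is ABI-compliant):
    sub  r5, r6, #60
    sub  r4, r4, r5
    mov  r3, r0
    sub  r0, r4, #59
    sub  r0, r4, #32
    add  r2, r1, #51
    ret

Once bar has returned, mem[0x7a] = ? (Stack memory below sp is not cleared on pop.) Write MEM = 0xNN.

MEM = 0xb0

prologue: push r0 -> mem[0x7a]=0xb0, sp=0x7a
prologue: push r4 -> mem[0x79]=0x3c, sp=0x79
body[0] sub  r5, r6, #60 -> r5=0xbc
body[1] sub  r4, r4, r5 -> r4=0x80
body[2] mov  r3, r0 -> r3=0xb0
body[3] sub  r0, r4, #59 -> r0=0x45
body[4] sub  r0, r4, #32 -> r0=0x60
body[5] add  r2, r1, #51 -> r2=0x60
epilogue: pop r4=0x3c, sp=0x7a
epilogue: pop r0=0xb0, sp=0x7b
prologue pushed ['r0', 'r4'] at ['0x7a', '0x79']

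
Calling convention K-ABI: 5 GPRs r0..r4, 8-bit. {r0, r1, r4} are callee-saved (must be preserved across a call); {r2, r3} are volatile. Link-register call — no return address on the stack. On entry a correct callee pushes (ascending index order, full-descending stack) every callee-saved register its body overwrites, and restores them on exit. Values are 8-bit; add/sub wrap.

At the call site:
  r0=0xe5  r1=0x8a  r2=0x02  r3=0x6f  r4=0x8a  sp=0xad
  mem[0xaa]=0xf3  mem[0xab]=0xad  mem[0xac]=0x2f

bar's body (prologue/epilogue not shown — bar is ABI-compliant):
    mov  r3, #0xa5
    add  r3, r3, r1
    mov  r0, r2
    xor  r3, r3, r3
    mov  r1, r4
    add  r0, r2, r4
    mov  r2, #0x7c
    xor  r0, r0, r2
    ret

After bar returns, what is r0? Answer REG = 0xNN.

prologue: push r0 → mem[0xac]=0xe5, sp=0xac
prologue: push r1 → mem[0xab]=0x8a, sp=0xab
body[0] mov  r3, #0xa5 → r3=0xa5
body[1] add  r3, r3, r1 → r3=0x2f
body[2] mov  r0, r2 → r0=0x02
body[3] xor  r3, r3, r3 → r3=0x00
body[4] mov  r1, r4 → r1=0x8a
body[5] add  r0, r2, r4 → r0=0x8c
body[6] mov  r2, #0x7c → r2=0x7c
body[7] xor  r0, r0, r2 → r0=0xf0
epilogue: pop r1=0x8a, sp=0xac
epilogue: pop r0=0xe5, sp=0xad
r0 is callee-saved → restored

REG = 0xe5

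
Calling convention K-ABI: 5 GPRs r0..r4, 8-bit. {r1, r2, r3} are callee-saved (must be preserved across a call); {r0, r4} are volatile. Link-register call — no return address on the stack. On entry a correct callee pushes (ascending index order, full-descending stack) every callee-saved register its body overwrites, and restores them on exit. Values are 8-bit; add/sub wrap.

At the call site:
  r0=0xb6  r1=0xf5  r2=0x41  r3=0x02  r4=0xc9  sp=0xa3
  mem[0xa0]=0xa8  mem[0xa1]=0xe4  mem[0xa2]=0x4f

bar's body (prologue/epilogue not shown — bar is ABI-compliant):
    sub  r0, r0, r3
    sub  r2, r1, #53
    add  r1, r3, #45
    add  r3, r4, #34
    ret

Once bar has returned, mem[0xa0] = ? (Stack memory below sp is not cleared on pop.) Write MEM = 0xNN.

prologue: push r1 -> mem[0xa2]=0xf5, sp=0xa2
prologue: push r2 -> mem[0xa1]=0x41, sp=0xa1
prologue: push r3 -> mem[0xa0]=0x02, sp=0xa0
body[0] sub  r0, r0, r3 -> r0=0xb4
body[1] sub  r2, r1, #53 -> r2=0xc0
body[2] add  r1, r3, #45 -> r1=0x2f
body[3] add  r3, r4, #34 -> r3=0xeb
epilogue: pop r3=0x02, sp=0xa1
epilogue: pop r2=0x41, sp=0xa2
epilogue: pop r1=0xf5, sp=0xa3
prologue pushed ['r1', 'r2', 'r3'] at ['0xa2', '0xa1', '0xa0']

MEM = 0x02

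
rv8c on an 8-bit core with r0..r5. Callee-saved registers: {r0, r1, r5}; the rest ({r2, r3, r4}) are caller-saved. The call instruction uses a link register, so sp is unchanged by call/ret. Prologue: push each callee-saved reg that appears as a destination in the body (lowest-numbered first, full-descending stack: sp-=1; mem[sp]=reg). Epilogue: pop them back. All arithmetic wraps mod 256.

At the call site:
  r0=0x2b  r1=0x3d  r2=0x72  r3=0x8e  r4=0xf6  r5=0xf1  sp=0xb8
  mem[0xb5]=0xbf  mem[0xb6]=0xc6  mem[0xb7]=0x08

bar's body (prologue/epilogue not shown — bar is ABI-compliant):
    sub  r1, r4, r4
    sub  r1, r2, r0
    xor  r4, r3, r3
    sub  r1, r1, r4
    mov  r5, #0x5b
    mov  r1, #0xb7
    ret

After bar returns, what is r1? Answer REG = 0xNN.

prologue: push r1 -> mem[0xb7]=0x3d, sp=0xb7
prologue: push r5 -> mem[0xb6]=0xf1, sp=0xb6
body[0] sub  r1, r4, r4 -> r1=0x00
body[1] sub  r1, r2, r0 -> r1=0x47
body[2] xor  r4, r3, r3 -> r4=0x00
body[3] sub  r1, r1, r4 -> r1=0x47
body[4] mov  r5, #0x5b -> r5=0x5b
body[5] mov  r1, #0xb7 -> r1=0xb7
epilogue: pop r5=0xf1, sp=0xb7
epilogue: pop r1=0x3d, sp=0xb8
r1 is callee-saved -> restored

REG = 0x3d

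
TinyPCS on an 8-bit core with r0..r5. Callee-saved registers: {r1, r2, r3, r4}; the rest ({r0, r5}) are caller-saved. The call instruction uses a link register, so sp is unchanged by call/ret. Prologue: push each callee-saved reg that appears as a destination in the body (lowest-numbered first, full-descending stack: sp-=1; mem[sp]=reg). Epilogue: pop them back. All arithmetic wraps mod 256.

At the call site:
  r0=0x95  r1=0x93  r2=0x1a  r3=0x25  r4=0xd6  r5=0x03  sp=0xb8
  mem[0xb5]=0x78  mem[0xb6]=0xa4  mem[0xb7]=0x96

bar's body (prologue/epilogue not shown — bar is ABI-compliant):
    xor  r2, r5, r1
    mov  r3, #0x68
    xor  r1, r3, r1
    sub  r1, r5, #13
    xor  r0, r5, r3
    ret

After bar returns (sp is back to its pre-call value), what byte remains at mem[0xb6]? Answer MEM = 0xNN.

prologue: push r1 → mem[0xb7]=0x93, sp=0xb7
prologue: push r2 → mem[0xb6]=0x1a, sp=0xb6
prologue: push r3 → mem[0xb5]=0x25, sp=0xb5
body[0] xor  r2, r5, r1 → r2=0x90
body[1] mov  r3, #0x68 → r3=0x68
body[2] xor  r1, r3, r1 → r1=0xfb
body[3] sub  r1, r5, #13 → r1=0xf6
body[4] xor  r0, r5, r3 → r0=0x6b
epilogue: pop r3=0x25, sp=0xb6
epilogue: pop r2=0x1a, sp=0xb7
epilogue: pop r1=0x93, sp=0xb8
prologue pushed ['r1', 'r2', 'r3'] at ['0xb7', '0xb6', '0xb5']

MEM = 0x1a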